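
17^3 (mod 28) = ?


17^1 mod 28 = 17
17^2 mod 28 = 9
17^3 mod 28 = 13


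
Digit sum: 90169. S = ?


9 + 0 + 1 + 6 + 9 = 25


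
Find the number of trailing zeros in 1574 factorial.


floor(1574/5) = 314
floor(1574/25) = 62
floor(1574/125) = 12
floor(1574/625) = 2
Total = 390

390 trailing zeros


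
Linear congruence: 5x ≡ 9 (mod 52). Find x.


GCD(5, 52) = 1, unique solution
a^(-1) mod 52 = 21
x = 21 * 9 mod 52 = 33

x ≡ 33 (mod 52)


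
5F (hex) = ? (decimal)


5F (base 16) = 95 (decimal)
95 (decimal) = 95 (base 10)


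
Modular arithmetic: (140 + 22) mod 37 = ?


140 + 22 = 162
162 mod 37 = 14


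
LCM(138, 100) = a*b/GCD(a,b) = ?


GCD(138, 100) = 2
LCM = 138*100/2 = 13800/2 = 6900

LCM = 6900


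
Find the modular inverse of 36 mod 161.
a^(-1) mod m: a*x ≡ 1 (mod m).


Use the extended Euclidean algorithm on (161, 36); each row r = 161*s + 36*t:
r=161, s=1, t=0
r=36, s=0, t=1
q=4: r=17, s=1, t=-4   [161*(1) + 36*(-4) = 17]
q=2: r=2, s=-2, t=9   [161*(-2) + 36*(9) = 2]
q=8: r=1, s=17, t=-76   [161*(17) + 36*(-76) = 1]
q=2: r=0, s=-36, t=161   [161*(-36) + 36*(161) = 0]
GCD = 1 with t = -76, so 36*(-76) ≡ 1 (mod 161)
Inverse = -76 mod 161 = 85
Check: 36 * 85 = 3060 ≡ 1 (mod 161)

36^(-1) ≡ 85 (mod 161)


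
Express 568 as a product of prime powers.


568 / 2 = 284
284 / 2 = 142
142 / 2 = 71
71 / 71 = 1
568 = 2^3 × 71


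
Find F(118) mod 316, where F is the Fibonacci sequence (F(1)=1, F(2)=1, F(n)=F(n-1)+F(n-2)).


F(k) mod 316 for k=1..118:
1, 1, 2, 3, 5, 8, 13, 21, 34, 55, 89, 144, 233, 61, 294, 39, 17, 56, 73, 129, 202, 15, 217, 232, 133, 49, 182, 231, 97, 12, 109, 121, 230, 35, 265, 300, 249, 233, 166, 83, 249, 16, 265, 281, 230, 195, 109, 304, 97, 85, 182, 267, 133, 84, 217, 301, 202, 187, 73, 260, 17, 277, 294, 255, 233, 172, 89, 261, 34, 295, 13, 308, 5, 313, 2, 315, 1, 0, 1, 1, 2, 3, 5, 8, 13, 21, 34, 55, 89, 144, 233, 61, 294, 39, 17, 56, 73, 129, 202, 15, 217, 232, 133, 49, 182, 231, 97, 12, 109, 121, 230, 35, 265, 300, 249, 233, 166, 83
F(118) mod 316 = 83


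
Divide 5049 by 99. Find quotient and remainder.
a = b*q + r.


5049 = 99 * 51 + 0
Check: 5049 + 0 = 5049

q = 51, r = 0


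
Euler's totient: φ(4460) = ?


4460 = 2^2 × 5 × 223
Prime factors: 2, 5, 223
φ(4460) = 4460 × (1-1/2) × (1-1/5) × (1-1/223)
= 4460 × 1/2 × 4/5 × 222/223 = 1776

φ(4460) = 1776


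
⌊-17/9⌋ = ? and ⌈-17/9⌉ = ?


-17/9 = -1.8889
floor = -2
ceil = -1

floor = -2, ceil = -1


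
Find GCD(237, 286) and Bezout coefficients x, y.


Tabular extended Euclidean (each row: r = 237*s + 286*t):
r=237, s=1, t=0
r=286, s=0, t=1
q=0: r=237, s=1, t=0   [237*(1) + 286*(0) = 237]
q=1: r=49, s=-1, t=1   [237*(-1) + 286*(1) = 49]
q=4: r=41, s=5, t=-4   [237*(5) + 286*(-4) = 41]
q=1: r=8, s=-6, t=5   [237*(-6) + 286*(5) = 8]
q=5: r=1, s=35, t=-29   [237*(35) + 286*(-29) = 1]
q=8: r=0, s=-286, t=237   [237*(-286) + 286*(237) = 0]
GCD = 1; from the row with r=1: x=35, y=-29
Check: 237*(35) + 286*(-29) = 8295 - 8294 = 1

GCD = 1, x = 35, y = -29


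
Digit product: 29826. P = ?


2 × 9 × 8 × 2 × 6 = 1728


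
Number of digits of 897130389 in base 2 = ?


897130389 in base 2 = 110101011110010001111110010101
Number of digits = 30

30 digits (base 2)


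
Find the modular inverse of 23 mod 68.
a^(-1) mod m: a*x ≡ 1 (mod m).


Use the extended Euclidean algorithm on (68, 23); each row r = 68*s + 23*t:
r=68, s=1, t=0
r=23, s=0, t=1
q=2: r=22, s=1, t=-2   [68*(1) + 23*(-2) = 22]
q=1: r=1, s=-1, t=3   [68*(-1) + 23*(3) = 1]
q=22: r=0, s=23, t=-68   [68*(23) + 23*(-68) = 0]
GCD = 1 with t = 3, so 23*(3) ≡ 1 (mod 68)
Inverse = 3 mod 68 = 3
Check: 23 * 3 = 69 ≡ 1 (mod 68)

23^(-1) ≡ 3 (mod 68)


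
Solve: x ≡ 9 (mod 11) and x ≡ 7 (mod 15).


M = 11*15 = 165
M1 = M/11 = 15, M2 = M/15 = 11
M1^(-1) mod 11 = 3, M2^(-1) mod 15 = 11
x = 9*15*3 + 7*11*11 = 1252
1252 mod 165 = 97
Check: 97 mod 11 = 9 ✓, 97 mod 15 = 7 ✓

x ≡ 97 (mod 165)


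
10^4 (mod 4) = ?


10^1 mod 4 = 2
10^2 mod 4 = 0
10^3 mod 4 = 0
10^4 mod 4 = 0


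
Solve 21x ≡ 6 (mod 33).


GCD(21, 33) = 3 divides 6
Divide: 7x ≡ 2 (mod 11)
x ≡ 5 (mod 11)


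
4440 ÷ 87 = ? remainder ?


4440 = 87 * 51 + 3
Check: 4437 + 3 = 4440

q = 51, r = 3


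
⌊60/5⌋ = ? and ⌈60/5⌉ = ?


60/5 = 12.0000
floor = 12
ceil = 12

floor = 12, ceil = 12


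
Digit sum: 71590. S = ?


7 + 1 + 5 + 9 + 0 = 22


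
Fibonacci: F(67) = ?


Sequence: 1, 1, 2, 3, 5, 8, 13, 21, 34, 55, 89, 144, 233, 377, 610, 987, 1597, 2584, 4181, 6765, 10946, 17711, 28657, 46368, 75025, 121393, 196418, 317811, 514229, 832040, 1346269, 2178309, 3524578, 5702887, 9227465, 14930352, 24157817, 39088169, 63245986, 102334155, 165580141, 267914296, 433494437, 701408733, 1134903170, 1836311903, 2971215073, 4807526976, 7778742049, 12586269025, 20365011074, 32951280099, 53316291173, 86267571272, 139583862445, 225851433717, 365435296162, 591286729879, 956722026041, 1548008755920, 2504730781961, 4052739537881, 6557470319842, 10610209857723, 17167680177565, 27777890035288, 44945570212853
F(67) = 44945570212853


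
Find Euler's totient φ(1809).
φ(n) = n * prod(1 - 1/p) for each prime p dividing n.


1809 = 3^3 × 67
Prime factors: 3, 67
φ(1809) = 1809 × (1-1/3) × (1-1/67)
= 1809 × 2/3 × 66/67 = 1188

φ(1809) = 1188


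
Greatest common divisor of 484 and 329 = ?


484 = 1 * 329 + 155
329 = 2 * 155 + 19
155 = 8 * 19 + 3
19 = 6 * 3 + 1
3 = 3 * 1 + 0
GCD = 1


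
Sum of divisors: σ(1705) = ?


Divisors of 1705: 1, 5, 11, 31, 55, 155, 341, 1705
Sum = 1 + 5 + 11 + 31 + 55 + 155 + 341 + 1705 = 2304

σ(1705) = 2304


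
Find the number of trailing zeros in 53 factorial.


floor(53/5) = 10
floor(53/25) = 2
Total = 12

12 trailing zeros


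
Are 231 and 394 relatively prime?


Euclidean algorithm:
394 = 1 * 231 + 163
231 = 1 * 163 + 68
163 = 2 * 68 + 27
68 = 2 * 27 + 14
27 = 1 * 14 + 13
14 = 1 * 13 + 1
13 = 13 * 1 + 0
GCD(231, 394) = 1

Yes, coprime (GCD = 1)


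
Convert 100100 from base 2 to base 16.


100100 (base 2) = 36 (decimal)
36 (decimal) = 24 (base 16)


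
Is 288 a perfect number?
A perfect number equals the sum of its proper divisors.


Proper divisors of 288: 1, 2, 3, 4, 6, 8, 9, 12, 16, 18, 24, 32, 36, 48, 72, 96, 144
Sum = 1 + 2 + 3 + 4 + 6 + 8 + 9 + 12 + 16 + 18 + 24 + 32 + 36 + 48 + 72 + 96 + 144 = 531

No, 288 is not perfect (531 ≠ 288)


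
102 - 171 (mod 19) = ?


102 - 171 = -69
-69 mod 19 = 7


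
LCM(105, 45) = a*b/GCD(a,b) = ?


GCD(105, 45) = 15
LCM = 105*45/15 = 4725/15 = 315

LCM = 315


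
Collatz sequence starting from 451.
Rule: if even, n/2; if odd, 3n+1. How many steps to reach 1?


451 → 1354 → 677 → 2032 → 1016 → 508 → 254 → 127 → 382 → 191 → 574 → 287 → 862 → 431 → 1294 → 647 → 1942 → 971 → 2914 → 1457 → 4372 → 2186 → 1093 → 3280 → 1640 → 820 → 410 → 205 → 616 → 308 → 154 → 77 → 232 → 116 → 58 → 29 → 88 → 44 → 22 → 11 → 34 → 17 → 52 → 26 → 13 → 40 → 20 → 10 → 5 → 16 → 8 → 4 → 2 → 1
Total steps = 53

53 steps


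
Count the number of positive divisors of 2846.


2846 = 2^1 × 1423^1
d(2846) = (1+1) × (1+1) = 4

4 divisors


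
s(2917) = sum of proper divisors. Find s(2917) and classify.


Proper divisors: 1
Sum = 1 = 1
1 < 2917 → deficient

s(2917) = 1 (deficient)


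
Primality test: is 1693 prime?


Check divisors up to sqrt(1693) = 41.1461
No divisors found.
1693 is prime.

Yes, 1693 is prime


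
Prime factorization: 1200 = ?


1200 / 2 = 600
600 / 2 = 300
300 / 2 = 150
150 / 2 = 75
75 / 3 = 25
25 / 5 = 5
5 / 5 = 1
1200 = 2^4 × 3 × 5^2


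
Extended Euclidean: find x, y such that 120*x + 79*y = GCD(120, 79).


Tabular extended Euclidean (each row: r = 120*s + 79*t):
r=120, s=1, t=0
r=79, s=0, t=1
q=1: r=41, s=1, t=-1   [120*(1) + 79*(-1) = 41]
q=1: r=38, s=-1, t=2   [120*(-1) + 79*(2) = 38]
q=1: r=3, s=2, t=-3   [120*(2) + 79*(-3) = 3]
q=12: r=2, s=-25, t=38   [120*(-25) + 79*(38) = 2]
q=1: r=1, s=27, t=-41   [120*(27) + 79*(-41) = 1]
q=2: r=0, s=-79, t=120   [120*(-79) + 79*(120) = 0]
GCD = 1; from the row with r=1: x=27, y=-41
Check: 120*(27) + 79*(-41) = 3240 - 3239 = 1

GCD = 1, x = 27, y = -41


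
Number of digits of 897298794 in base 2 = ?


897298794 in base 2 = 110101011110111011000101101010
Number of digits = 30

30 digits (base 2)


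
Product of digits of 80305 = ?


8 × 0 × 3 × 0 × 5 = 0


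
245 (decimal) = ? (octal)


245 (base 10) = 245 (decimal)
245 (decimal) = 365 (base 8)


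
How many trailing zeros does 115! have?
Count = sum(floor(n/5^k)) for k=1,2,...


floor(115/5) = 23
floor(115/25) = 4
Total = 27

27 trailing zeros


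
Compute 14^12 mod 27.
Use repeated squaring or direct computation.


14^1 mod 27 = 14
14^2 mod 27 = 7
14^3 mod 27 = 17
14^4 mod 27 = 22
14^5 mod 27 = 11
14^6 mod 27 = 19
14^7 mod 27 = 23
14^8 mod 27 = 25
14^9 mod 27 = 26
14^10 mod 27 = 13
14^11 mod 27 = 20
14^12 mod 27 = 10


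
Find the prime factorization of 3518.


3518 / 2 = 1759
1759 / 1759 = 1
3518 = 2 × 1759


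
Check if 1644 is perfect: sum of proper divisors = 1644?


Proper divisors of 1644: 1, 2, 3, 4, 6, 12, 137, 274, 411, 548, 822
Sum = 1 + 2 + 3 + 4 + 6 + 12 + 137 + 274 + 411 + 548 + 822 = 2220

No, 1644 is not perfect (2220 ≠ 1644)


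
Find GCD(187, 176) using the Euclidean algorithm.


187 = 1 * 176 + 11
176 = 16 * 11 + 0
GCD = 11


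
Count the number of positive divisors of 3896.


3896 = 2^3 × 487^1
d(3896) = (3+1) × (1+1) = 8

8 divisors


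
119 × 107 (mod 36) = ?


119 × 107 = 12733
12733 mod 36 = 25


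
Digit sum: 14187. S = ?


1 + 4 + 1 + 8 + 7 = 21


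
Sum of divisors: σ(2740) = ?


Divisors of 2740: 1, 2, 4, 5, 10, 20, 137, 274, 548, 685, 1370, 2740
Sum = 1 + 2 + 4 + 5 + 10 + 20 + 137 + 274 + 548 + 685 + 1370 + 2740 = 5796

σ(2740) = 5796


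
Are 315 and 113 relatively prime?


Euclidean algorithm:
315 = 2 * 113 + 89
113 = 1 * 89 + 24
89 = 3 * 24 + 17
24 = 1 * 17 + 7
17 = 2 * 7 + 3
7 = 2 * 3 + 1
3 = 3 * 1 + 0
GCD(315, 113) = 1

Yes, coprime (GCD = 1)


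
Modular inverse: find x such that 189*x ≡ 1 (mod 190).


Use the extended Euclidean algorithm on (190, 189); each row r = 190*s + 189*t:
r=190, s=1, t=0
r=189, s=0, t=1
q=1: r=1, s=1, t=-1   [190*(1) + 189*(-1) = 1]
q=189: r=0, s=-189, t=190   [190*(-189) + 189*(190) = 0]
GCD = 1 with t = -1, so 189*(-1) ≡ 1 (mod 190)
Inverse = -1 mod 190 = 189
Check: 189 * 189 = 35721 ≡ 1 (mod 190)

189^(-1) ≡ 189 (mod 190)


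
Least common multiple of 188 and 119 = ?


GCD(188, 119) = 1
LCM = 188*119/1 = 22372/1 = 22372

LCM = 22372


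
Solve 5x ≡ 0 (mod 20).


GCD(5, 20) = 5 divides 0
Divide: 1x ≡ 0 (mod 4)
x ≡ 0 (mod 4)


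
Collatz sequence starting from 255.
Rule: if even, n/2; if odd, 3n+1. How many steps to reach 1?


255 → 766 → 383 → 1150 → 575 → 1726 → 863 → 2590 → 1295 → 3886 → 1943 → 5830 → 2915 → 8746 → 4373 → 13120 → 6560 → 3280 → 1640 → 820 → 410 → 205 → 616 → 308 → 154 → 77 → 232 → 116 → 58 → 29 → 88 → 44 → 22 → 11 → 34 → 17 → 52 → 26 → 13 → 40 → 20 → 10 → 5 → 16 → 8 → 4 → 2 → 1
Total steps = 47

47 steps


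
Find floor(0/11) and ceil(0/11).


0/11 = 0
floor = 0
ceil = 0

floor = 0, ceil = 0


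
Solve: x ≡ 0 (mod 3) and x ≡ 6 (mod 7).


M = 3*7 = 21
M1 = M/3 = 7, M2 = M/7 = 3
M1^(-1) mod 3 = 1, M2^(-1) mod 7 = 5
x = 0*7*1 + 6*3*5 = 90
90 mod 21 = 6
Check: 6 mod 3 = 0 ✓, 6 mod 7 = 6 ✓

x ≡ 6 (mod 21)


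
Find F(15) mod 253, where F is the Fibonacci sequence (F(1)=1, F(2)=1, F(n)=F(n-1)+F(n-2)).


F(k) mod 253 for k=1..15:
1, 1, 2, 3, 5, 8, 13, 21, 34, 55, 89, 144, 233, 124, 104
F(15) mod 253 = 104


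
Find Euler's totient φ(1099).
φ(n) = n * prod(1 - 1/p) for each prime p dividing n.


1099 = 7 × 157
Prime factors: 7, 157
φ(1099) = 1099 × (1-1/7) × (1-1/157)
= 1099 × 6/7 × 156/157 = 936

φ(1099) = 936


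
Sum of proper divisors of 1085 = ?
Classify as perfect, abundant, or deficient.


Proper divisors: 1, 5, 7, 31, 35, 155, 217
Sum = 1 + 5 + 7 + 31 + 35 + 155 + 217 = 451
451 < 1085 → deficient

s(1085) = 451 (deficient)


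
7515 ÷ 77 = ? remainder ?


7515 = 77 * 97 + 46
Check: 7469 + 46 = 7515

q = 97, r = 46


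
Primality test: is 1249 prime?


Check divisors up to sqrt(1249) = 35.3412
No divisors found.
1249 is prime.

Yes, 1249 is prime


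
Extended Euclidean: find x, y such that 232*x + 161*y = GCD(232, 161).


Tabular extended Euclidean (each row: r = 232*s + 161*t):
r=232, s=1, t=0
r=161, s=0, t=1
q=1: r=71, s=1, t=-1   [232*(1) + 161*(-1) = 71]
q=2: r=19, s=-2, t=3   [232*(-2) + 161*(3) = 19]
q=3: r=14, s=7, t=-10   [232*(7) + 161*(-10) = 14]
q=1: r=5, s=-9, t=13   [232*(-9) + 161*(13) = 5]
q=2: r=4, s=25, t=-36   [232*(25) + 161*(-36) = 4]
q=1: r=1, s=-34, t=49   [232*(-34) + 161*(49) = 1]
q=4: r=0, s=161, t=-232   [232*(161) + 161*(-232) = 0]
GCD = 1; from the row with r=1: x=-34, y=49
Check: 232*(-34) + 161*(49) = -7888 + 7889 = 1

GCD = 1, x = -34, y = 49


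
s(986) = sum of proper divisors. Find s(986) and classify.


Proper divisors: 1, 2, 17, 29, 34, 58, 493
Sum = 1 + 2 + 17 + 29 + 34 + 58 + 493 = 634
634 < 986 → deficient

s(986) = 634 (deficient)


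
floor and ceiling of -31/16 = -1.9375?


-31/16 = -1.9375
floor = -2
ceil = -1

floor = -2, ceil = -1


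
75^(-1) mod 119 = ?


Use the extended Euclidean algorithm on (119, 75); each row r = 119*s + 75*t:
r=119, s=1, t=0
r=75, s=0, t=1
q=1: r=44, s=1, t=-1   [119*(1) + 75*(-1) = 44]
q=1: r=31, s=-1, t=2   [119*(-1) + 75*(2) = 31]
q=1: r=13, s=2, t=-3   [119*(2) + 75*(-3) = 13]
q=2: r=5, s=-5, t=8   [119*(-5) + 75*(8) = 5]
q=2: r=3, s=12, t=-19   [119*(12) + 75*(-19) = 3]
q=1: r=2, s=-17, t=27   [119*(-17) + 75*(27) = 2]
q=1: r=1, s=29, t=-46   [119*(29) + 75*(-46) = 1]
q=2: r=0, s=-75, t=119   [119*(-75) + 75*(119) = 0]
GCD = 1 with t = -46, so 75*(-46) ≡ 1 (mod 119)
Inverse = -46 mod 119 = 73
Check: 75 * 73 = 5475 ≡ 1 (mod 119)

75^(-1) ≡ 73 (mod 119)


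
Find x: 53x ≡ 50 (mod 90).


GCD(53, 90) = 1, unique solution
a^(-1) mod 90 = 17
x = 17 * 50 mod 90 = 40

x ≡ 40 (mod 90)


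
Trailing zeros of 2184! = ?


floor(2184/5) = 436
floor(2184/25) = 87
floor(2184/125) = 17
floor(2184/625) = 3
Total = 543

543 trailing zeros


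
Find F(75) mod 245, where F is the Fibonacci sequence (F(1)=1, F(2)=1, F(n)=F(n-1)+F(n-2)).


F(k) mod 245 for k=1..75:
1, 1, 2, 3, 5, 8, 13, 21, 34, 55, 89, 144, 233, 132, 120, 7, 127, 134, 16, 150, 166, 71, 237, 63, 55, 118, 173, 46, 219, 20, 239, 14, 8, 22, 30, 52, 82, 134, 216, 105, 76, 181, 12, 193, 205, 153, 113, 21, 134, 155, 44, 199, 243, 197, 195, 147, 97, 244, 96, 95, 191, 41, 232, 28, 15, 43, 58, 101, 159, 15, 174, 189, 118, 62, 180
F(75) mod 245 = 180


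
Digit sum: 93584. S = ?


9 + 3 + 5 + 8 + 4 = 29


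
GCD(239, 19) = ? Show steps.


239 = 12 * 19 + 11
19 = 1 * 11 + 8
11 = 1 * 8 + 3
8 = 2 * 3 + 2
3 = 1 * 2 + 1
2 = 2 * 1 + 0
GCD = 1


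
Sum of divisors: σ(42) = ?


Divisors of 42: 1, 2, 3, 6, 7, 14, 21, 42
Sum = 1 + 2 + 3 + 6 + 7 + 14 + 21 + 42 = 96

σ(42) = 96


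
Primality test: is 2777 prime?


Check divisors up to sqrt(2777) = 52.6972
No divisors found.
2777 is prime.

Yes, 2777 is prime


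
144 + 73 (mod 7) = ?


144 + 73 = 217
217 mod 7 = 0


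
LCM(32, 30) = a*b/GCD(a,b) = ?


GCD(32, 30) = 2
LCM = 32*30/2 = 960/2 = 480

LCM = 480


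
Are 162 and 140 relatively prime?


Euclidean algorithm:
162 = 1 * 140 + 22
140 = 6 * 22 + 8
22 = 2 * 8 + 6
8 = 1 * 6 + 2
6 = 3 * 2 + 0
GCD(162, 140) = 2

No, not coprime (GCD = 2)


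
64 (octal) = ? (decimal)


64 (base 8) = 52 (decimal)
52 (decimal) = 52 (base 10)


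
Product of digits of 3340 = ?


3 × 3 × 4 × 0 = 0


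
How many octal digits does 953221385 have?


953221385 in base 8 = 7064200411
Number of digits = 10

10 digits (base 8)


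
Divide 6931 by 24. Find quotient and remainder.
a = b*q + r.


6931 = 24 * 288 + 19
Check: 6912 + 19 = 6931

q = 288, r = 19


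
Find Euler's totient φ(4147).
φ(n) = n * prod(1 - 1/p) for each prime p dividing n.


4147 = 11 × 13 × 29
Prime factors: 11, 13, 29
φ(4147) = 4147 × (1-1/11) × (1-1/13) × (1-1/29)
= 4147 × 10/11 × 12/13 × 28/29 = 3360

φ(4147) = 3360


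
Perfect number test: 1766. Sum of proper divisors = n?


Proper divisors of 1766: 1, 2, 883
Sum = 1 + 2 + 883 = 886

No, 1766 is not perfect (886 ≠ 1766)


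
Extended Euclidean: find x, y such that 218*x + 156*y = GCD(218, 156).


Tabular extended Euclidean (each row: r = 218*s + 156*t):
r=218, s=1, t=0
r=156, s=0, t=1
q=1: r=62, s=1, t=-1   [218*(1) + 156*(-1) = 62]
q=2: r=32, s=-2, t=3   [218*(-2) + 156*(3) = 32]
q=1: r=30, s=3, t=-4   [218*(3) + 156*(-4) = 30]
q=1: r=2, s=-5, t=7   [218*(-5) + 156*(7) = 2]
q=15: r=0, s=78, t=-109   [218*(78) + 156*(-109) = 0]
GCD = 2; from the row with r=2: x=-5, y=7
Check: 218*(-5) + 156*(7) = -1090 + 1092 = 2

GCD = 2, x = -5, y = 7


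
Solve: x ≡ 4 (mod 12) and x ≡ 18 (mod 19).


M = 12*19 = 228
M1 = M/12 = 19, M2 = M/19 = 12
M1^(-1) mod 12 = 7, M2^(-1) mod 19 = 8
x = 4*19*7 + 18*12*8 = 2260
2260 mod 228 = 208
Check: 208 mod 12 = 4 ✓, 208 mod 19 = 18 ✓

x ≡ 208 (mod 228)


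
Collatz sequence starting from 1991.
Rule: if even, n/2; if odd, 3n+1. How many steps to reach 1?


1991 → 5974 → 2987 → 8962 → 4481 → 13444 → 6722 → 3361 → 10084 → 5042 → 2521 → 7564 → 3782 → 1891 → 5674 → 2837 → 8512 → 4256 → 2128 → 1064 → 532 → 266 → 133 → 400 → 200 → 100 → 50 → 25 → 76 → 38 → 19 → 58 → 29 → 88 → 44 → 22 → 11 → 34 → 17 → 52 → 26 → 13 → 40 → 20 → 10 → 5 → 16 → 8 → 4 → 2 → 1
Total steps = 50

50 steps


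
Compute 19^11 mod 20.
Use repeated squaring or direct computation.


19^1 mod 20 = 19
19^2 mod 20 = 1
19^3 mod 20 = 19
19^4 mod 20 = 1
19^5 mod 20 = 19
19^6 mod 20 = 1
19^7 mod 20 = 19
19^8 mod 20 = 1
19^9 mod 20 = 19
19^10 mod 20 = 1
19^11 mod 20 = 19


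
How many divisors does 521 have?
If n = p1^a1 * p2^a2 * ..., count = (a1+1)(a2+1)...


521 = 521^1
d(521) = (1+1) = 2

2 divisors


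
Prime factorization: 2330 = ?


2330 / 2 = 1165
1165 / 5 = 233
233 / 233 = 1
2330 = 2 × 5 × 233


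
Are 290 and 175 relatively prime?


Euclidean algorithm:
290 = 1 * 175 + 115
175 = 1 * 115 + 60
115 = 1 * 60 + 55
60 = 1 * 55 + 5
55 = 11 * 5 + 0
GCD(290, 175) = 5

No, not coprime (GCD = 5)


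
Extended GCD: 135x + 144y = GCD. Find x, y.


Tabular extended Euclidean (each row: r = 135*s + 144*t):
r=135, s=1, t=0
r=144, s=0, t=1
q=0: r=135, s=1, t=0   [135*(1) + 144*(0) = 135]
q=1: r=9, s=-1, t=1   [135*(-1) + 144*(1) = 9]
q=15: r=0, s=16, t=-15   [135*(16) + 144*(-15) = 0]
GCD = 9; from the row with r=9: x=-1, y=1
Check: 135*(-1) + 144*(1) = -135 + 144 = 9

GCD = 9, x = -1, y = 1


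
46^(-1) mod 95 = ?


Use the extended Euclidean algorithm on (95, 46); each row r = 95*s + 46*t:
r=95, s=1, t=0
r=46, s=0, t=1
q=2: r=3, s=1, t=-2   [95*(1) + 46*(-2) = 3]
q=15: r=1, s=-15, t=31   [95*(-15) + 46*(31) = 1]
q=3: r=0, s=46, t=-95   [95*(46) + 46*(-95) = 0]
GCD = 1 with t = 31, so 46*(31) ≡ 1 (mod 95)
Inverse = 31 mod 95 = 31
Check: 46 * 31 = 1426 ≡ 1 (mod 95)

46^(-1) ≡ 31 (mod 95)


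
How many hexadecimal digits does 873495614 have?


873495614 in base 16 = 34107C3E
Number of digits = 8

8 digits (base 16)


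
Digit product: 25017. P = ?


2 × 5 × 0 × 1 × 7 = 0


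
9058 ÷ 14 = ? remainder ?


9058 = 14 * 647 + 0
Check: 9058 + 0 = 9058

q = 647, r = 0


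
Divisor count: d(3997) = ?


3997 = 7^1 × 571^1
d(3997) = (1+1) × (1+1) = 4

4 divisors


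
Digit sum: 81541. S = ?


8 + 1 + 5 + 4 + 1 = 19


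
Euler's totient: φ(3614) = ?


3614 = 2 × 13 × 139
Prime factors: 2, 13, 139
φ(3614) = 3614 × (1-1/2) × (1-1/13) × (1-1/139)
= 3614 × 1/2 × 12/13 × 138/139 = 1656

φ(3614) = 1656


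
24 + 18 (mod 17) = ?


24 + 18 = 42
42 mod 17 = 8


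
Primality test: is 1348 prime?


1348 / 2 = 674 (exact division)
1348 is NOT prime.

No, 1348 is not prime


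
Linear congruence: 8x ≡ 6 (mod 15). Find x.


GCD(8, 15) = 1, unique solution
a^(-1) mod 15 = 2
x = 2 * 6 mod 15 = 12

x ≡ 12 (mod 15)


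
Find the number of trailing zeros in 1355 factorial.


floor(1355/5) = 271
floor(1355/25) = 54
floor(1355/125) = 10
floor(1355/625) = 2
Total = 337

337 trailing zeros


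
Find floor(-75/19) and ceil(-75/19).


-75/19 = -3.9474
floor = -4
ceil = -3

floor = -4, ceil = -3


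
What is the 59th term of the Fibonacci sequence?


Sequence: 1, 1, 2, 3, 5, 8, 13, 21, 34, 55, 89, 144, 233, 377, 610, 987, 1597, 2584, 4181, 6765, 10946, 17711, 28657, 46368, 75025, 121393, 196418, 317811, 514229, 832040, 1346269, 2178309, 3524578, 5702887, 9227465, 14930352, 24157817, 39088169, 63245986, 102334155, 165580141, 267914296, 433494437, 701408733, 1134903170, 1836311903, 2971215073, 4807526976, 7778742049, 12586269025, 20365011074, 32951280099, 53316291173, 86267571272, 139583862445, 225851433717, 365435296162, 591286729879, 956722026041
F(59) = 956722026041


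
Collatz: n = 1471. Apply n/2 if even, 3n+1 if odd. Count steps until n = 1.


1471 → 4414 → 2207 → 6622 → 3311 → 9934 → 4967 → 14902 → 7451 → 22354 → 11177 → 33532 → 16766 → 8383 → 25150 → 12575 → 37726 → 18863 → 56590 → 28295 → 84886 → 42443 → 127330 → 63665 → 190996 → 95498 → 47749 → 143248 → 71624 → 35812 → 17906 → 8953 → 26860 → 13430 → 6715 → 20146 → 10073 → 30220 → 15110 → 7555 → 22666 → 11333 → 34000 → 17000 → 8500 → 4250 → 2125 → 6376 → 3188 → 1594 → 797 → 2392 → 1196 → 598 → 299 → 898 → 449 → 1348 → 674 → 337 → 1012 → 506 → 253 → 760 → 380 → 190 → 95 → 286 → 143 → 430 → 215 → 646 → 323 → 970 → 485 → 1456 → 728 → 364 → 182 → 91 → 274 → 137 → 412 → 206 → 103 → 310 → 155 → 466 → 233 → 700 → 350 → 175 → 526 → 263 → 790 → 395 → 1186 → 593 → 1780 → 890 → 445 → 1336 → 668 → 334 → 167 → 502 → 251 → 754 → 377 → 1132 → 566 → 283 → 850 → 425 → 1276 → 638 → 319 → 958 → 479 → 1438 → 719 → 2158 → 1079 → 3238 → 1619 → 4858 → 2429 → 7288 → 3644 → 1822 → 911 → 2734 → 1367 → 4102 → 2051 → 6154 → 3077 → 9232 → 4616 → 2308 → 1154 → 577 → 1732 → 866 → 433 → 1300 → 650 → 325 → 976 → 488 → 244 → 122 → 61 → 184 → 92 → 46 → 23 → 70 → 35 → 106 → 53 → 160 → 80 → 40 → 20 → 10 → 5 → 16 → 8 → 4 → 2 → 1
Total steps = 171

171 steps


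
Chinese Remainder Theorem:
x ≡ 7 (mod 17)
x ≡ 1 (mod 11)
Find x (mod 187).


M = 17*11 = 187
M1 = M/17 = 11, M2 = M/11 = 17
M1^(-1) mod 17 = 14, M2^(-1) mod 11 = 2
x = 7*11*14 + 1*17*2 = 1112
1112 mod 187 = 177
Check: 177 mod 17 = 7 ✓, 177 mod 11 = 1 ✓

x ≡ 177 (mod 187)


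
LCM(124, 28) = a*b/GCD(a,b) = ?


GCD(124, 28) = 4
LCM = 124*28/4 = 3472/4 = 868

LCM = 868


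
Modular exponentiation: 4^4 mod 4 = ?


4^1 mod 4 = 0
4^2 mod 4 = 0
4^3 mod 4 = 0
4^4 mod 4 = 0


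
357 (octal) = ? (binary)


357 (base 8) = 239 (decimal)
239 (decimal) = 11101111 (base 2)


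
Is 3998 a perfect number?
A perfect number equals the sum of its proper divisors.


Proper divisors of 3998: 1, 2, 1999
Sum = 1 + 2 + 1999 = 2002

No, 3998 is not perfect (2002 ≠ 3998)


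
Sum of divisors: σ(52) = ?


Divisors of 52: 1, 2, 4, 13, 26, 52
Sum = 1 + 2 + 4 + 13 + 26 + 52 = 98

σ(52) = 98


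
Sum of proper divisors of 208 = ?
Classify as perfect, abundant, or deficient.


Proper divisors: 1, 2, 4, 8, 13, 16, 26, 52, 104
Sum = 1 + 2 + 4 + 8 + 13 + 16 + 26 + 52 + 104 = 226
226 > 208 → abundant

s(208) = 226 (abundant)


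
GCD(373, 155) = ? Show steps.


373 = 2 * 155 + 63
155 = 2 * 63 + 29
63 = 2 * 29 + 5
29 = 5 * 5 + 4
5 = 1 * 4 + 1
4 = 4 * 1 + 0
GCD = 1


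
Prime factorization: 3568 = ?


3568 / 2 = 1784
1784 / 2 = 892
892 / 2 = 446
446 / 2 = 223
223 / 223 = 1
3568 = 2^4 × 223


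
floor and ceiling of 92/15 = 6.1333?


92/15 = 6.1333
floor = 6
ceil = 7

floor = 6, ceil = 7


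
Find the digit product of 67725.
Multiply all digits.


6 × 7 × 7 × 2 × 5 = 2940


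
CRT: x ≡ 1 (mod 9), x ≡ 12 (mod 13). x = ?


M = 9*13 = 117
M1 = M/9 = 13, M2 = M/13 = 9
M1^(-1) mod 9 = 7, M2^(-1) mod 13 = 3
x = 1*13*7 + 12*9*3 = 415
415 mod 117 = 64
Check: 64 mod 9 = 1 ✓, 64 mod 13 = 12 ✓

x ≡ 64 (mod 117)


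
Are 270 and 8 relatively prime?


Euclidean algorithm:
270 = 33 * 8 + 6
8 = 1 * 6 + 2
6 = 3 * 2 + 0
GCD(270, 8) = 2

No, not coprime (GCD = 2)


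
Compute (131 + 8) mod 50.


131 + 8 = 139
139 mod 50 = 39


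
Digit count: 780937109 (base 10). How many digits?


780937109 has 9 digits in base 10
floor(log10(780937109)) + 1 = floor(8.8926) + 1 = 9

9 digits (base 10)


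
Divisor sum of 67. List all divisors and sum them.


Divisors of 67: 1, 67
Sum = 1 + 67 = 68

σ(67) = 68


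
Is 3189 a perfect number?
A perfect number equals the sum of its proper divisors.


Proper divisors of 3189: 1, 3, 1063
Sum = 1 + 3 + 1063 = 1067

No, 3189 is not perfect (1067 ≠ 3189)


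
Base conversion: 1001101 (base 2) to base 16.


1001101 (base 2) = 77 (decimal)
77 (decimal) = 4D (base 16)


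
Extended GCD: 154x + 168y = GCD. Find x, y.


Tabular extended Euclidean (each row: r = 154*s + 168*t):
r=154, s=1, t=0
r=168, s=0, t=1
q=0: r=154, s=1, t=0   [154*(1) + 168*(0) = 154]
q=1: r=14, s=-1, t=1   [154*(-1) + 168*(1) = 14]
q=11: r=0, s=12, t=-11   [154*(12) + 168*(-11) = 0]
GCD = 14; from the row with r=14: x=-1, y=1
Check: 154*(-1) + 168*(1) = -154 + 168 = 14

GCD = 14, x = -1, y = 1


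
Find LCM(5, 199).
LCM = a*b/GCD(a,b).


GCD(5, 199) = 1
LCM = 5*199/1 = 995/1 = 995

LCM = 995


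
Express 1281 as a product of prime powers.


1281 / 3 = 427
427 / 7 = 61
61 / 61 = 1
1281 = 3 × 7 × 61


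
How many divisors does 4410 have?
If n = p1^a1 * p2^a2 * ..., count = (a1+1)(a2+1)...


4410 = 2^1 × 3^2 × 5^1 × 7^2
d(4410) = (1+1) × (2+1) × (1+1) × (2+1) = 36

36 divisors


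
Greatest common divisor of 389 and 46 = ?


389 = 8 * 46 + 21
46 = 2 * 21 + 4
21 = 5 * 4 + 1
4 = 4 * 1 + 0
GCD = 1


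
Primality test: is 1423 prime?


Check divisors up to sqrt(1423) = 37.7227
No divisors found.
1423 is prime.

Yes, 1423 is prime


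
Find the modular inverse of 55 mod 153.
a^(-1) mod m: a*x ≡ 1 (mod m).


Use the extended Euclidean algorithm on (153, 55); each row r = 153*s + 55*t:
r=153, s=1, t=0
r=55, s=0, t=1
q=2: r=43, s=1, t=-2   [153*(1) + 55*(-2) = 43]
q=1: r=12, s=-1, t=3   [153*(-1) + 55*(3) = 12]
q=3: r=7, s=4, t=-11   [153*(4) + 55*(-11) = 7]
q=1: r=5, s=-5, t=14   [153*(-5) + 55*(14) = 5]
q=1: r=2, s=9, t=-25   [153*(9) + 55*(-25) = 2]
q=2: r=1, s=-23, t=64   [153*(-23) + 55*(64) = 1]
q=2: r=0, s=55, t=-153   [153*(55) + 55*(-153) = 0]
GCD = 1 with t = 64, so 55*(64) ≡ 1 (mod 153)
Inverse = 64 mod 153 = 64
Check: 55 * 64 = 3520 ≡ 1 (mod 153)

55^(-1) ≡ 64 (mod 153)


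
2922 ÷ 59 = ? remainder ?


2922 = 59 * 49 + 31
Check: 2891 + 31 = 2922

q = 49, r = 31


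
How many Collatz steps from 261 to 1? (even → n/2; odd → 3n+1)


261 → 784 → 392 → 196 → 98 → 49 → 148 → 74 → 37 → 112 → 56 → 28 → 14 → 7 → 22 → 11 → 34 → 17 → 52 → 26 → 13 → 40 → 20 → 10 → 5 → 16 → 8 → 4 → 2 → 1
Total steps = 29

29 steps


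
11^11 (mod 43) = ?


11^1 mod 43 = 11
11^2 mod 43 = 35
11^3 mod 43 = 41
11^4 mod 43 = 21
11^5 mod 43 = 16
11^6 mod 43 = 4
11^7 mod 43 = 1
11^8 mod 43 = 11
11^9 mod 43 = 35
11^10 mod 43 = 41
11^11 mod 43 = 21


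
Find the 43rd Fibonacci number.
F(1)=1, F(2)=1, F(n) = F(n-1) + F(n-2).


Sequence: 1, 1, 2, 3, 5, 8, 13, 21, 34, 55, 89, 144, 233, 377, 610, 987, 1597, 2584, 4181, 6765, 10946, 17711, 28657, 46368, 75025, 121393, 196418, 317811, 514229, 832040, 1346269, 2178309, 3524578, 5702887, 9227465, 14930352, 24157817, 39088169, 63245986, 102334155, 165580141, 267914296, 433494437
F(43) = 433494437


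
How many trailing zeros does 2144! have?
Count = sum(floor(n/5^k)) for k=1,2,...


floor(2144/5) = 428
floor(2144/25) = 85
floor(2144/125) = 17
floor(2144/625) = 3
Total = 533

533 trailing zeros


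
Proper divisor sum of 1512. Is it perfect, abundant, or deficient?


Proper divisors: 1, 2, 3, 4, 6, 7, 8, 9, 12, 14, 18, 21, 24, 27, 28, 36, 42, 54, 56, 63, 72, 84, 108, 126, 168, 189, 216, 252, 378, 504, 756
Sum = 1 + 2 + 3 + 4 + 6 + 7 + 8 + 9 + 12 + 14 + 18 + 21 + 24 + 27 + 28 + 36 + 42 + 54 + 56 + 63 + 72 + 84 + 108 + 126 + 168 + 189 + 216 + 252 + 378 + 504 + 756 = 3288
3288 > 1512 → abundant

s(1512) = 3288 (abundant)


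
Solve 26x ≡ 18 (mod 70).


GCD(26, 70) = 2 divides 18
Divide: 13x ≡ 9 (mod 35)
x ≡ 33 (mod 35)


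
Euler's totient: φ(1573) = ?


1573 = 11^2 × 13
Prime factors: 11, 13
φ(1573) = 1573 × (1-1/11) × (1-1/13)
= 1573 × 10/11 × 12/13 = 1320

φ(1573) = 1320


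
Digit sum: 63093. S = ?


6 + 3 + 0 + 9 + 3 = 21


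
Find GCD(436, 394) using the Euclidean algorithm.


436 = 1 * 394 + 42
394 = 9 * 42 + 16
42 = 2 * 16 + 10
16 = 1 * 10 + 6
10 = 1 * 6 + 4
6 = 1 * 4 + 2
4 = 2 * 2 + 0
GCD = 2


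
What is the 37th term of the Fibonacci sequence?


Sequence: 1, 1, 2, 3, 5, 8, 13, 21, 34, 55, 89, 144, 233, 377, 610, 987, 1597, 2584, 4181, 6765, 10946, 17711, 28657, 46368, 75025, 121393, 196418, 317811, 514229, 832040, 1346269, 2178309, 3524578, 5702887, 9227465, 14930352, 24157817
F(37) = 24157817


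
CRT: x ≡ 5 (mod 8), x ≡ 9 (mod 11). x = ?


M = 8*11 = 88
M1 = M/8 = 11, M2 = M/11 = 8
M1^(-1) mod 8 = 3, M2^(-1) mod 11 = 7
x = 5*11*3 + 9*8*7 = 669
669 mod 88 = 53
Check: 53 mod 8 = 5 ✓, 53 mod 11 = 9 ✓

x ≡ 53 (mod 88)


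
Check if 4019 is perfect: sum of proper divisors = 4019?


Proper divisors of 4019: 1
Sum = 1 = 1

No, 4019 is not perfect (1 ≠ 4019)


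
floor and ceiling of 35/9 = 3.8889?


35/9 = 3.8889
floor = 3
ceil = 4

floor = 3, ceil = 4


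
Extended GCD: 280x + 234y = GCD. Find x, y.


Tabular extended Euclidean (each row: r = 280*s + 234*t):
r=280, s=1, t=0
r=234, s=0, t=1
q=1: r=46, s=1, t=-1   [280*(1) + 234*(-1) = 46]
q=5: r=4, s=-5, t=6   [280*(-5) + 234*(6) = 4]
q=11: r=2, s=56, t=-67   [280*(56) + 234*(-67) = 2]
q=2: r=0, s=-117, t=140   [280*(-117) + 234*(140) = 0]
GCD = 2; from the row with r=2: x=56, y=-67
Check: 280*(56) + 234*(-67) = 15680 - 15678 = 2

GCD = 2, x = 56, y = -67


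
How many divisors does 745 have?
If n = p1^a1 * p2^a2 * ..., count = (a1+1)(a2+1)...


745 = 5^1 × 149^1
d(745) = (1+1) × (1+1) = 4

4 divisors


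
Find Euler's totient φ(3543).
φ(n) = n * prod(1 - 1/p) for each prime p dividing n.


3543 = 3 × 1181
Prime factors: 3, 1181
φ(3543) = 3543 × (1-1/3) × (1-1/1181)
= 3543 × 2/3 × 1180/1181 = 2360

φ(3543) = 2360


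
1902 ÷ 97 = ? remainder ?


1902 = 97 * 19 + 59
Check: 1843 + 59 = 1902

q = 19, r = 59


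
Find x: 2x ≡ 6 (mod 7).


GCD(2, 7) = 1, unique solution
a^(-1) mod 7 = 4
x = 4 * 6 mod 7 = 3

x ≡ 3 (mod 7)


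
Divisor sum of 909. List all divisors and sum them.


Divisors of 909: 1, 3, 9, 101, 303, 909
Sum = 1 + 3 + 9 + 101 + 303 + 909 = 1326

σ(909) = 1326


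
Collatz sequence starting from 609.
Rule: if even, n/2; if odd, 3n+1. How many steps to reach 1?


609 → 1828 → 914 → 457 → 1372 → 686 → 343 → 1030 → 515 → 1546 → 773 → 2320 → 1160 → 580 → 290 → 145 → 436 → 218 → 109 → 328 → 164 → 82 → 41 → 124 → 62 → 31 → 94 → 47 → 142 → 71 → 214 → 107 → 322 → 161 → 484 → 242 → 121 → 364 → 182 → 91 → 274 → 137 → 412 → 206 → 103 → 310 → 155 → 466 → 233 → 700 → 350 → 175 → 526 → 263 → 790 → 395 → 1186 → 593 → 1780 → 890 → 445 → 1336 → 668 → 334 → 167 → 502 → 251 → 754 → 377 → 1132 → 566 → 283 → 850 → 425 → 1276 → 638 → 319 → 958 → 479 → 1438 → 719 → 2158 → 1079 → 3238 → 1619 → 4858 → 2429 → 7288 → 3644 → 1822 → 911 → 2734 → 1367 → 4102 → 2051 → 6154 → 3077 → 9232 → 4616 → 2308 → 1154 → 577 → 1732 → 866 → 433 → 1300 → 650 → 325 → 976 → 488 → 244 → 122 → 61 → 184 → 92 → 46 → 23 → 70 → 35 → 106 → 53 → 160 → 80 → 40 → 20 → 10 → 5 → 16 → 8 → 4 → 2 → 1
Total steps = 131

131 steps


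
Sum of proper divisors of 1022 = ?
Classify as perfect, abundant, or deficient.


Proper divisors: 1, 2, 7, 14, 73, 146, 511
Sum = 1 + 2 + 7 + 14 + 73 + 146 + 511 = 754
754 < 1022 → deficient

s(1022) = 754 (deficient)


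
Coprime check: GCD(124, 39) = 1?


Euclidean algorithm:
124 = 3 * 39 + 7
39 = 5 * 7 + 4
7 = 1 * 4 + 3
4 = 1 * 3 + 1
3 = 3 * 1 + 0
GCD(124, 39) = 1

Yes, coprime (GCD = 1)


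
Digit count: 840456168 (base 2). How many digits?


840456168 in base 2 = 110010000110000101011111101000
Number of digits = 30

30 digits (base 2)


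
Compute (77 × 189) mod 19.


77 × 189 = 14553
14553 mod 19 = 18


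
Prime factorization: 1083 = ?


1083 / 3 = 361
361 / 19 = 19
19 / 19 = 1
1083 = 3 × 19^2


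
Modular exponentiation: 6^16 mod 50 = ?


6^1 mod 50 = 6
6^2 mod 50 = 36
6^3 mod 50 = 16
6^4 mod 50 = 46
6^5 mod 50 = 26
6^6 mod 50 = 6
6^7 mod 50 = 36
6^8 mod 50 = 16
6^9 mod 50 = 46
6^10 mod 50 = 26
6^11 mod 50 = 6
6^12 mod 50 = 36
6^13 mod 50 = 16
6^14 mod 50 = 46
6^15 mod 50 = 26
6^16 mod 50 = 6


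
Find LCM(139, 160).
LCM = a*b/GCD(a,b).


GCD(139, 160) = 1
LCM = 139*160/1 = 22240/1 = 22240

LCM = 22240


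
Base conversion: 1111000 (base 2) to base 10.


1111000 (base 2) = 120 (decimal)
120 (decimal) = 120 (base 10)


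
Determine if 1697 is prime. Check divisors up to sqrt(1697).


Check divisors up to sqrt(1697) = 41.1947
No divisors found.
1697 is prime.

Yes, 1697 is prime


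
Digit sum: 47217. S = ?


4 + 7 + 2 + 1 + 7 = 21


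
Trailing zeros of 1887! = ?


floor(1887/5) = 377
floor(1887/25) = 75
floor(1887/125) = 15
floor(1887/625) = 3
Total = 470

470 trailing zeros


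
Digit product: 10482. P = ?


1 × 0 × 4 × 8 × 2 = 0


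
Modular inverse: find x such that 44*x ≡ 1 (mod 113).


Use the extended Euclidean algorithm on (113, 44); each row r = 113*s + 44*t:
r=113, s=1, t=0
r=44, s=0, t=1
q=2: r=25, s=1, t=-2   [113*(1) + 44*(-2) = 25]
q=1: r=19, s=-1, t=3   [113*(-1) + 44*(3) = 19]
q=1: r=6, s=2, t=-5   [113*(2) + 44*(-5) = 6]
q=3: r=1, s=-7, t=18   [113*(-7) + 44*(18) = 1]
q=6: r=0, s=44, t=-113   [113*(44) + 44*(-113) = 0]
GCD = 1 with t = 18, so 44*(18) ≡ 1 (mod 113)
Inverse = 18 mod 113 = 18
Check: 44 * 18 = 792 ≡ 1 (mod 113)

44^(-1) ≡ 18 (mod 113)


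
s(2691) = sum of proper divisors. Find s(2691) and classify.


Proper divisors: 1, 3, 9, 13, 23, 39, 69, 117, 207, 299, 897
Sum = 1 + 3 + 9 + 13 + 23 + 39 + 69 + 117 + 207 + 299 + 897 = 1677
1677 < 2691 → deficient

s(2691) = 1677 (deficient)


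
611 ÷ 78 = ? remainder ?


611 = 78 * 7 + 65
Check: 546 + 65 = 611

q = 7, r = 65


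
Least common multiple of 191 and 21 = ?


GCD(191, 21) = 1
LCM = 191*21/1 = 4011/1 = 4011

LCM = 4011


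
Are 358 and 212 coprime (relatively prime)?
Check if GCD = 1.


Euclidean algorithm:
358 = 1 * 212 + 146
212 = 1 * 146 + 66
146 = 2 * 66 + 14
66 = 4 * 14 + 10
14 = 1 * 10 + 4
10 = 2 * 4 + 2
4 = 2 * 2 + 0
GCD(358, 212) = 2

No, not coprime (GCD = 2)


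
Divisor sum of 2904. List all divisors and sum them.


Divisors of 2904: 1, 2, 3, 4, 6, 8, 11, 12, 22, 24, 33, 44, 66, 88, 121, 132, 242, 264, 363, 484, 726, 968, 1452, 2904
Sum = 1 + 2 + 3 + 4 + 6 + 8 + 11 + 12 + 22 + 24 + 33 + 44 + 66 + 88 + 121 + 132 + 242 + 264 + 363 + 484 + 726 + 968 + 1452 + 2904 = 7980

σ(2904) = 7980


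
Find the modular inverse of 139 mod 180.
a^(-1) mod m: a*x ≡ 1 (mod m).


Use the extended Euclidean algorithm on (180, 139); each row r = 180*s + 139*t:
r=180, s=1, t=0
r=139, s=0, t=1
q=1: r=41, s=1, t=-1   [180*(1) + 139*(-1) = 41]
q=3: r=16, s=-3, t=4   [180*(-3) + 139*(4) = 16]
q=2: r=9, s=7, t=-9   [180*(7) + 139*(-9) = 9]
q=1: r=7, s=-10, t=13   [180*(-10) + 139*(13) = 7]
q=1: r=2, s=17, t=-22   [180*(17) + 139*(-22) = 2]
q=3: r=1, s=-61, t=79   [180*(-61) + 139*(79) = 1]
q=2: r=0, s=139, t=-180   [180*(139) + 139*(-180) = 0]
GCD = 1 with t = 79, so 139*(79) ≡ 1 (mod 180)
Inverse = 79 mod 180 = 79
Check: 139 * 79 = 10981 ≡ 1 (mod 180)

139^(-1) ≡ 79 (mod 180)


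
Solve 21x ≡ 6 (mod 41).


GCD(21, 41) = 1, unique solution
a^(-1) mod 41 = 2
x = 2 * 6 mod 41 = 12

x ≡ 12 (mod 41)


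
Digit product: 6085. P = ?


6 × 0 × 8 × 5 = 0


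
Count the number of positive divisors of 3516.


3516 = 2^2 × 3^1 × 293^1
d(3516) = (2+1) × (1+1) × (1+1) = 12

12 divisors


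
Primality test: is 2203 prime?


Check divisors up to sqrt(2203) = 46.9361
No divisors found.
2203 is prime.

Yes, 2203 is prime


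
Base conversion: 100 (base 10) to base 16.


100 (base 10) = 100 (decimal)
100 (decimal) = 64 (base 16)


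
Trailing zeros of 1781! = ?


floor(1781/5) = 356
floor(1781/25) = 71
floor(1781/125) = 14
floor(1781/625) = 2
Total = 443

443 trailing zeros


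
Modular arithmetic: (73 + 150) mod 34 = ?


73 + 150 = 223
223 mod 34 = 19


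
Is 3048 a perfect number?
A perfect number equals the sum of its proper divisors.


Proper divisors of 3048: 1, 2, 3, 4, 6, 8, 12, 24, 127, 254, 381, 508, 762, 1016, 1524
Sum = 1 + 2 + 3 + 4 + 6 + 8 + 12 + 24 + 127 + 254 + 381 + 508 + 762 + 1016 + 1524 = 4632

No, 3048 is not perfect (4632 ≠ 3048)


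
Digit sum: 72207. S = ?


7 + 2 + 2 + 0 + 7 = 18


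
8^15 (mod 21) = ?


8^1 mod 21 = 8
8^2 mod 21 = 1
8^3 mod 21 = 8
8^4 mod 21 = 1
8^5 mod 21 = 8
8^6 mod 21 = 1
8^7 mod 21 = 8
8^8 mod 21 = 1
8^9 mod 21 = 8
8^10 mod 21 = 1
8^11 mod 21 = 8
8^12 mod 21 = 1
8^13 mod 21 = 8
8^14 mod 21 = 1
8^15 mod 21 = 8


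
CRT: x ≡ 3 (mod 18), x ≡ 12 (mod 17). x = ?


M = 18*17 = 306
M1 = M/18 = 17, M2 = M/17 = 18
M1^(-1) mod 18 = 17, M2^(-1) mod 17 = 1
x = 3*17*17 + 12*18*1 = 1083
1083 mod 306 = 165
Check: 165 mod 18 = 3 ✓, 165 mod 17 = 12 ✓

x ≡ 165 (mod 306)


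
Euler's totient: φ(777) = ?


777 = 3 × 7 × 37
Prime factors: 3, 7, 37
φ(777) = 777 × (1-1/3) × (1-1/7) × (1-1/37)
= 777 × 2/3 × 6/7 × 36/37 = 432

φ(777) = 432


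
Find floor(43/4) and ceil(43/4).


43/4 = 10.7500
floor = 10
ceil = 11

floor = 10, ceil = 11


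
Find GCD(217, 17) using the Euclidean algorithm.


217 = 12 * 17 + 13
17 = 1 * 13 + 4
13 = 3 * 4 + 1
4 = 4 * 1 + 0
GCD = 1


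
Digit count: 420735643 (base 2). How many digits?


420735643 in base 2 = 11001000100111110101010011011
Number of digits = 29

29 digits (base 2)


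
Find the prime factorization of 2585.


2585 / 5 = 517
517 / 11 = 47
47 / 47 = 1
2585 = 5 × 11 × 47


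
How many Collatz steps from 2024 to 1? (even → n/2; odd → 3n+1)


2024 → 1012 → 506 → 253 → 760 → 380 → 190 → 95 → 286 → 143 → 430 → 215 → 646 → 323 → 970 → 485 → 1456 → 728 → 364 → 182 → 91 → 274 → 137 → 412 → 206 → 103 → 310 → 155 → 466 → 233 → 700 → 350 → 175 → 526 → 263 → 790 → 395 → 1186 → 593 → 1780 → 890 → 445 → 1336 → 668 → 334 → 167 → 502 → 251 → 754 → 377 → 1132 → 566 → 283 → 850 → 425 → 1276 → 638 → 319 → 958 → 479 → 1438 → 719 → 2158 → 1079 → 3238 → 1619 → 4858 → 2429 → 7288 → 3644 → 1822 → 911 → 2734 → 1367 → 4102 → 2051 → 6154 → 3077 → 9232 → 4616 → 2308 → 1154 → 577 → 1732 → 866 → 433 → 1300 → 650 → 325 → 976 → 488 → 244 → 122 → 61 → 184 → 92 → 46 → 23 → 70 → 35 → 106 → 53 → 160 → 80 → 40 → 20 → 10 → 5 → 16 → 8 → 4 → 2 → 1
Total steps = 112

112 steps
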